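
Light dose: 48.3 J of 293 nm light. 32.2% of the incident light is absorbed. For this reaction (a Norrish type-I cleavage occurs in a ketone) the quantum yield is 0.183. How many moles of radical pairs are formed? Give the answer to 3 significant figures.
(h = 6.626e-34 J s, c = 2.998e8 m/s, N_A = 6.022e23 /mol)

Photon energy at 293 nm: hc/λ = (6.626e-34)(2.998e8)/(293e-9) = 6.780e-19 J.
Photons incident: 48.3 / 6.780e-19 = 7.124e19, i.e. 7.124e19/6.022e23 = 1.183e-4 mol.
Photons absorbed: 0.322 × 1.183e-4 = 3.809e-5 mol.
Product: Φ × n_abs = 0.183 × 3.809e-5 = 6.970e-6 mol.

6.97e-6 mol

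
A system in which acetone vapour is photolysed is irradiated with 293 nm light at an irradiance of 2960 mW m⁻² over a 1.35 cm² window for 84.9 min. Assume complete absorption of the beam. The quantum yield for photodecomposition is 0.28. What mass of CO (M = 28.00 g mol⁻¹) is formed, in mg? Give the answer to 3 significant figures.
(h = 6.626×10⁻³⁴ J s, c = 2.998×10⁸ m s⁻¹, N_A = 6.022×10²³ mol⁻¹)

Photon energy at 293 nm: hc/λ = (6.626×10⁻³⁴)(2.998×10⁸)/(293×10⁻⁹) = 6.780×10⁻¹⁹ J.
Energy delivered: (2960 mW m⁻²)(1.35×10⁻⁴ m²)(5094 s) = 2.036 J.
Photons incident: 2.036 / 6.780×10⁻¹⁹ = 3.003×10¹⁸, i.e. 3.003×10¹⁸/6.022×10²³ = 4.987×10⁻⁶ mol.
Product: Φ × n_abs = 0.28 × 4.987×10⁻⁶ = 1.396×10⁻⁶ mol.
Mass: 1.396×10⁻⁶ × 28.00 = 3.909×10⁻⁵ g = 0.0391 mg.

0.0391 mg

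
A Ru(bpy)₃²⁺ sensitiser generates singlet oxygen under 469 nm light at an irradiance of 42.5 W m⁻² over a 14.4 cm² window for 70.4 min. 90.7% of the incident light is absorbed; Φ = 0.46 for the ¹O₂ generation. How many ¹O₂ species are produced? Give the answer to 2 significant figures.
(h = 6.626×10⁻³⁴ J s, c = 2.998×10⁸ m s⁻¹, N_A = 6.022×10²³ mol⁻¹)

Photon energy at 469 nm: hc/λ = (6.626×10⁻³⁴)(2.998×10⁸)/(469×10⁻⁹) = 4.236×10⁻¹⁹ J.
Energy delivered: (42.5 W m⁻²)(14.4×10⁻⁴ m²)(4224 s) = 258.5 J.
Photons incident: 258.5 / 4.236×10⁻¹⁹ = 6.102×10²⁰, i.e. 6.102×10²⁰/6.022×10²³ = 0.001013 mol.
Photons absorbed: 0.907 × 0.001013 = 9.188×10⁻⁴ mol.
Product: Φ × n_abs = 0.46 × 9.188×10⁻⁴ = 4.226×10⁻⁴ mol.
As a count: 4.226×10⁻⁴ × 6.022×10²³ = 2.5×10²⁰.

2.5×10²⁰ species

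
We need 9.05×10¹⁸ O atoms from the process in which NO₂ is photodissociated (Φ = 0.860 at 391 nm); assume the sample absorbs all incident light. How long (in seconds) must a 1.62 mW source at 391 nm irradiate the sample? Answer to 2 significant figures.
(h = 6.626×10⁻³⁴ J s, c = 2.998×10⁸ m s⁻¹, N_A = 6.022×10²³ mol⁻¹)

t ≈ 3300 s

Product: 9.05×10¹⁸ / 6.022×10²³ = 1.503×10⁻⁵ mol.
Photons that must be absorbed: 1.503×10⁻⁵ / 0.860 = 1.748×10⁻⁵ mol.
Photon energy: hc/λ = 5.080×10⁻¹⁹ J; per mole, 3.059×10⁵ J mol⁻¹.
Energy required: 1.748×10⁻⁵ × 3.059×10⁵ = 5.347 J.
Time: 5.347 J / 0.00162 W = 3300 s.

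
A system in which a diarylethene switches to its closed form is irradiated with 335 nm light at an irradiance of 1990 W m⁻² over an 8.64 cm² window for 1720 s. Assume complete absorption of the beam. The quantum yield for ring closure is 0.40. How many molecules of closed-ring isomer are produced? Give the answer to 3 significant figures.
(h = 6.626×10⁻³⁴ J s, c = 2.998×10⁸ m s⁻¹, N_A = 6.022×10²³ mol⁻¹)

Photon energy at 335 nm: hc/λ = (6.626×10⁻³⁴)(2.998×10⁸)/(335×10⁻⁹) = 5.930×10⁻¹⁹ J.
Energy delivered: (1990 W m⁻²)(8.64×10⁻⁴ m²)(1720 s) = 2957 J.
Photons incident: 2957 / 5.930×10⁻¹⁹ = 4.987×10²¹, i.e. 4.987×10²¹/6.022×10²³ = 0.008281 mol.
Product: Φ × n_abs = 0.40 × 0.008281 = 0.003312 mol.
As a count: 0.003312 × 6.022×10²³ = 1.99×10²¹.

1.99×10²¹ molecules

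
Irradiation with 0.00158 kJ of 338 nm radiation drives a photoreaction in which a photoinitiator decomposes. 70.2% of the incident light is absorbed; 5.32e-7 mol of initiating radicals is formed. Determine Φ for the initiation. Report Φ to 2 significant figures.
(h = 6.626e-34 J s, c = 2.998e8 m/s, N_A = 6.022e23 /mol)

Φ = 0.17

Photon energy at 338 nm: hc/λ = (6.626e-34)(2.998e8)/(338e-9) = 5.877e-19 J.
Incident energy: 0.00158 kJ = 1.58 J.
Photons incident: 1.58 / 5.877e-19 = 2.688e18, i.e. 2.688e18/6.022e23 = 4.464e-6 mol.
Photons absorbed: 0.702 × 4.464e-6 = 3.134e-6 mol.
Φ = 5.32e-7 mol / 3.134e-6 mol photons = 0.17.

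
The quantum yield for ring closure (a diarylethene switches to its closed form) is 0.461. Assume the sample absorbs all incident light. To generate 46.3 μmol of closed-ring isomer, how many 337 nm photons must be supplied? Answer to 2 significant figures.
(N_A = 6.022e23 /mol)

Product: 46.3 μmol = 4.63e-5 mol.
Photons that must be absorbed: 4.63e-5 / 0.461 = 1.004e-4 mol.
Photon count: 1.004e-4 × 6.022e23 = 6.0e19.

6.0e19 photons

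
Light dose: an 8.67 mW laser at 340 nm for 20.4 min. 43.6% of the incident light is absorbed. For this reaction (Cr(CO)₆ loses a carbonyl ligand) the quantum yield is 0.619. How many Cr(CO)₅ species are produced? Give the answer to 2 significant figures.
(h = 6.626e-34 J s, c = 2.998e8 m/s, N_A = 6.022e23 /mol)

4.9e18 species

Photon energy at 340 nm: hc/λ = (6.626e-34)(2.998e8)/(340e-9) = 5.843e-19 J.
Energy delivered: (8.67 mW)(1224 s) = 10.61 J.
Photons incident: 10.61 / 5.843e-19 = 1.816e19, i.e. 1.816e19/6.022e23 = 3.016e-5 mol.
Photons absorbed: 0.436 × 3.016e-5 = 1.315e-5 mol.
Product: Φ × n_abs = 0.619 × 1.315e-5 = 8.140e-6 mol.
As a count: 8.140e-6 × 6.022e23 = 4.9e18.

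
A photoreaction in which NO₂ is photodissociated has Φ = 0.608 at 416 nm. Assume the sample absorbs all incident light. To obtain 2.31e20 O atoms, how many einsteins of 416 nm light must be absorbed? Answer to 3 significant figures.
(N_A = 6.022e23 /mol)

Product: 2.31e20 / 6.022e23 = 3.836e-4 mol.
Photons that must be absorbed: 3.836e-4 / 0.608 = 6.309e-4 mol.

6.31e-4 einstein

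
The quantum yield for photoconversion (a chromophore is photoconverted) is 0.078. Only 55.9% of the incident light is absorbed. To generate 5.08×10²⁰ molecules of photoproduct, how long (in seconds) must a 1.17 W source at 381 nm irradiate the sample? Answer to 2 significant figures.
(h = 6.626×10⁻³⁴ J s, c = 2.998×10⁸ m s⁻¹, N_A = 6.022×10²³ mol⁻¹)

t ≈ 5200 s

Product: 5.08×10²⁰ / 6.022×10²³ = 8.436×10⁻⁴ mol.
Photons that must be absorbed: 8.436×10⁻⁴ / 0.078 = 0.01082 mol.
Incident photons needed: 0.01082 / 0.559 = 0.01936 mol.
Photon energy: hc/λ = 5.214×10⁻¹⁹ J; per mole, 3.140×10⁵ J mol⁻¹.
Energy required: 0.01936 × 3.140×10⁵ = 6079 J.
Time: 6079 J / 1.17 W = 5200 s.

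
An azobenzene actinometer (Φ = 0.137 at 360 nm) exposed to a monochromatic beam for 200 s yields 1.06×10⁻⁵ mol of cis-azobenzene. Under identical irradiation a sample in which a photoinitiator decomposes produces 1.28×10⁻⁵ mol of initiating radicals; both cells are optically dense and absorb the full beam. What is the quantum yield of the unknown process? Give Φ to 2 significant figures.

Photons absorbed by the actinometer: 1.06×10⁻⁵ / 0.137 = 7.737×10⁻⁵ mol.
Φ(unknown) = 1.28×10⁻⁵ / 7.737×10⁻⁵ = 0.17.

Φ = 0.17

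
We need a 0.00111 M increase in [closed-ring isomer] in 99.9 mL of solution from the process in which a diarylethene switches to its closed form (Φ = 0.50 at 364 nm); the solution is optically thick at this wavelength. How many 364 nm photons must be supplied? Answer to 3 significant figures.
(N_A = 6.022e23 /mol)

Product: (0.00111 M)(0.0999 L) = 1.109e-4 mol.
Photons that must be absorbed: 1.109e-4 / 0.50 = 2.218e-4 mol.
Photon count: 2.218e-4 × 6.022e23 = 1.34e20.

1.34e20 photons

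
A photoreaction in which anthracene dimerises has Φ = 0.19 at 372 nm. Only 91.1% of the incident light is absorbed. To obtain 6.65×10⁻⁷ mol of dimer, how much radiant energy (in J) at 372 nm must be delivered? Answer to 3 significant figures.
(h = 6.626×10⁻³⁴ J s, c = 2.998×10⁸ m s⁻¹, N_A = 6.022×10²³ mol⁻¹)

1.24 J

Photons that must be absorbed: 6.65×10⁻⁷ / 0.19 = 3.500×10⁻⁶ mol.
Incident photons needed: 3.500×10⁻⁶ / 0.911 = 3.842×10⁻⁶ mol.
Photon energy: hc/λ = 5.340×10⁻¹⁹ J; per mole, 3.216×10⁵ J mol⁻¹.
Energy required: 3.842×10⁻⁶ × 3.216×10⁵ = 1.24 J.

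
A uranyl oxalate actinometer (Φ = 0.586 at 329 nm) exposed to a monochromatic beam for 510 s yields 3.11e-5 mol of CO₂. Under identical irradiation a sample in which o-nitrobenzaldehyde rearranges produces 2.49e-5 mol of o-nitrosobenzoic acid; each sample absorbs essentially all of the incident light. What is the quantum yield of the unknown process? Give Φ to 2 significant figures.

Φ = 0.47

Photons absorbed by the actinometer: 3.11e-5 / 0.586 = 5.307e-5 mol.
Φ(unknown) = 2.49e-5 / 5.307e-5 = 0.47.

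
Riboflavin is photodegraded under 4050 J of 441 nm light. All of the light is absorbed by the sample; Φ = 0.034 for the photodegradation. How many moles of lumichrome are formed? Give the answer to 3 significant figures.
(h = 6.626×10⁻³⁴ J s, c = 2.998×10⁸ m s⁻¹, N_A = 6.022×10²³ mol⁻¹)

5.08×10⁻⁴ mol

Photon energy at 441 nm: hc/λ = (6.626×10⁻³⁴)(2.998×10⁸)/(441×10⁻⁹) = 4.504×10⁻¹⁹ J.
Photons incident: 4050 / 4.504×10⁻¹⁹ = 8.992×10²¹, i.e. 8.992×10²¹/6.022×10²³ = 0.01493 mol.
Product: Φ × n_abs = 0.034 × 0.01493 = 5.076×10⁻⁴ mol.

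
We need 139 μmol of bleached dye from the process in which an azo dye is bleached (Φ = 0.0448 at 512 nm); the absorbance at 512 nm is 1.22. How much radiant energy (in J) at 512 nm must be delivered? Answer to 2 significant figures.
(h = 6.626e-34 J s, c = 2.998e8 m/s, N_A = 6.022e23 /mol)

Product: 139 μmol = 1.39e-4 mol.
Photons that must be absorbed: 1.39e-4 / 0.0448 = 0.003103 mol.
Fraction absorbed: 1 − 10^(−1.22) = 0.9397.
Incident photons needed: 0.003103 / 0.9397 = 0.003302 mol.
Photon energy: hc/λ = 3.880e-19 J; per mole, 2.337e5 J mol⁻¹.
Energy required: 0.003302 × 2.337e5 = 770 J.

770 J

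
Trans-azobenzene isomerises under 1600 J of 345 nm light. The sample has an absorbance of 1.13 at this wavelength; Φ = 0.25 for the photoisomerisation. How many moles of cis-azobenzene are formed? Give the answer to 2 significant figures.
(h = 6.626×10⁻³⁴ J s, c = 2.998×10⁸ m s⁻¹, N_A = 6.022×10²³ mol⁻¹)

0.0011 mol

Photon energy at 345 nm: hc/λ = (6.626×10⁻³⁴)(2.998×10⁸)/(345×10⁻⁹) = 5.758×10⁻¹⁹ J.
Photons incident: 1600 / 5.758×10⁻¹⁹ = 2.779×10²¹, i.e. 2.779×10²¹/6.022×10²³ = 0.004615 mol.
Fraction absorbed: 1 − 10^(−1.13) = 0.9259.
Photons absorbed: 0.9259 × 0.004615 = 0.004273 mol.
Product: Φ × n_abs = 0.25 × 0.004273 = 0.001068 mol.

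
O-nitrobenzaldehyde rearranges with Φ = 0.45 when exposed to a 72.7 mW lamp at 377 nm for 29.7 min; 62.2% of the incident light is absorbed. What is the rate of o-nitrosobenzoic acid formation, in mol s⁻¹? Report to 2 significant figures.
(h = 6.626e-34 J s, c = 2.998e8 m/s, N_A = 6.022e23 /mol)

6.4e-8 mol s⁻¹

Photon energy at 377 nm: hc/λ = (6.626e-34)(2.998e8)/(377e-9) = 5.269e-19 J.
Energy delivered: (72.7 mW)(1782 s) = 129.6 J.
Photons incident: 129.6 / 5.269e-19 = 2.460e20, i.e. 2.460e20/6.022e23 = 4.085e-4 mol.
Photons absorbed: 0.622 × 4.085e-4 = 2.541e-4 mol.
Product formed: 0.45 × 2.541e-4 = 1.143e-4 mol.
Rate: 1.143e-4 / 1782 s = 6.4e-8 mol s⁻¹.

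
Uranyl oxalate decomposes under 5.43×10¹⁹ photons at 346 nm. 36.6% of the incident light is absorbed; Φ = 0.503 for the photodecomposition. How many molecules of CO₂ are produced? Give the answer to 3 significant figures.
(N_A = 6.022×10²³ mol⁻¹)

Moles of photons: 5.43×10¹⁹ / 6.022×10²³ = 9.017×10⁻⁵ mol.
Photons absorbed: 0.366 × 9.017×10⁻⁵ = 3.300×10⁻⁵ mol.
Product: Φ × n_abs = 0.503 × 3.300×10⁻⁵ = 1.660×10⁻⁵ mol.
As a count: 1.660×10⁻⁵ × 6.022×10²³ = 1.00×10¹⁹.

1.00×10¹⁹ molecules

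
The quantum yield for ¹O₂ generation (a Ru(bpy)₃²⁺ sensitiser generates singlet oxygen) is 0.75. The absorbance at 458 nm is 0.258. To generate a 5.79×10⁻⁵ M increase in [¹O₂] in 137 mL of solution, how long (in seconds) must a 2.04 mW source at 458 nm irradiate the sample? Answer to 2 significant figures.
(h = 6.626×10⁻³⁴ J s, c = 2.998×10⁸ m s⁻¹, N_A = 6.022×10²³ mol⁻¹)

Product: (5.79×10⁻⁵ M)(0.137 L) = 7.932×10⁻⁶ mol.
Photons that must be absorbed: 7.932×10⁻⁶ / 0.75 = 1.058×10⁻⁵ mol.
Fraction absorbed: 1 − 10^(−0.258) = 0.4479.
Incident photons needed: 1.058×10⁻⁵ / 0.4479 = 2.362×10⁻⁵ mol.
Photon energy: hc/λ = 4.337×10⁻¹⁹ J; per mole, 2.612×10⁵ J mol⁻¹.
Energy required: 2.362×10⁻⁵ × 2.612×10⁵ = 6.170 J.
Time: 6.170 J / 0.00204 W = 3000 s.

t ≈ 3000 s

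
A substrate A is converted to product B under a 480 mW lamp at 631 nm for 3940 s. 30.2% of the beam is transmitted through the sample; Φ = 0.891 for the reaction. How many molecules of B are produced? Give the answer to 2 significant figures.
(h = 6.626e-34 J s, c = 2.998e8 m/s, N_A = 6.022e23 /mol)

3.7e21 molecules

Photon energy at 631 nm: hc/λ = (6.626e-34)(2.998e8)/(631e-9) = 3.148e-19 J.
Energy delivered: (480 mW)(3940 s) = 1891 J.
Photons incident: 1891 / 3.148e-19 = 6.007e21, i.e. 6.007e21/6.022e23 = 0.009975 mol.
Fraction absorbed: 1 − 30.2/100 = 0.6980.
Photons absorbed: 0.6980 × 0.009975 = 0.006963 mol.
Product: Φ × n_abs = 0.891 × 0.006963 = 0.006204 mol.
As a count: 0.006204 × 6.022e23 = 3.7e21.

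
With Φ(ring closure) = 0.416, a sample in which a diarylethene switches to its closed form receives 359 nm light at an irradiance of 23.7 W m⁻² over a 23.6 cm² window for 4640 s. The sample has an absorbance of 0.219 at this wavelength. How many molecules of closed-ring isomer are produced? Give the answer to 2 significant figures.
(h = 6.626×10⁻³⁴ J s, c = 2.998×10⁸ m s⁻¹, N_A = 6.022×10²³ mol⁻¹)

Photon energy at 359 nm: hc/λ = (6.626×10⁻³⁴)(2.998×10⁸)/(359×10⁻⁹) = 5.533×10⁻¹⁹ J.
Energy delivered: (23.7 W m⁻²)(23.6×10⁻⁴ m²)(4640 s) = 259.5 J.
Photons incident: 259.5 / 5.533×10⁻¹⁹ = 4.690×10²⁰, i.e. 4.690×10²⁰/6.022×10²³ = 7.788×10⁻⁴ mol.
Fraction absorbed: 1 − 10^(−0.219) = 0.3961.
Photons absorbed: 0.3961 × 7.788×10⁻⁴ = 3.085×10⁻⁴ mol.
Product: Φ × n_abs = 0.416 × 3.085×10⁻⁴ = 1.283×10⁻⁴ mol.
As a count: 1.283×10⁻⁴ × 6.022×10²³ = 7.7×10¹⁹.

7.7×10¹⁹ molecules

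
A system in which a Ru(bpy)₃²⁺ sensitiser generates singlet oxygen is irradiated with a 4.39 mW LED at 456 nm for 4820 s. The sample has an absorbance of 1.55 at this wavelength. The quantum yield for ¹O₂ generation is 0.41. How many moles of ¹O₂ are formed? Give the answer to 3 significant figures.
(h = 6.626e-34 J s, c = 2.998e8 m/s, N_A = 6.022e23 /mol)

Photon energy at 456 nm: hc/λ = (6.626e-34)(2.998e8)/(456e-9) = 4.356e-19 J.
Energy delivered: (4.39 mW)(4820 s) = 21.16 J.
Photons incident: 21.16 / 4.356e-19 = 4.858e19, i.e. 4.858e19/6.022e23 = 8.067e-5 mol.
Fraction absorbed: 1 − 10^(−1.55) = 0.9718.
Photons absorbed: 0.9718 × 8.067e-5 = 7.840e-5 mol.
Product: Φ × n_abs = 0.41 × 7.840e-5 = 3.214e-5 mol.

3.21e-5 mol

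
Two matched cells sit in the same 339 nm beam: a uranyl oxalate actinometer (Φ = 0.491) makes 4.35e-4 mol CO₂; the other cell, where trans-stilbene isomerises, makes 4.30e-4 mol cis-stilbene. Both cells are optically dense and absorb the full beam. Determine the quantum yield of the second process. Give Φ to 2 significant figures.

Photons absorbed by the actinometer: 4.35e-4 / 0.491 = 8.859e-4 mol.
Φ(unknown) = 4.30e-4 / 8.859e-4 = 0.49.

Φ = 0.49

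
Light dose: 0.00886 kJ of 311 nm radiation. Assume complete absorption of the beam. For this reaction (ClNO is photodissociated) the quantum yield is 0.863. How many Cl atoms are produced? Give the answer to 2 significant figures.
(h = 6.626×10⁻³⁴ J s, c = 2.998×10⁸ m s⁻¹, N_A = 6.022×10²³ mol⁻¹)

1.2×10¹⁹ atoms

Photon energy at 311 nm: hc/λ = (6.626×10⁻³⁴)(2.998×10⁸)/(311×10⁻⁹) = 6.387×10⁻¹⁹ J.
Incident energy: 0.00886 kJ = 8.86 J.
Photons incident: 8.86 / 6.387×10⁻¹⁹ = 1.387×10¹⁹, i.e. 1.387×10¹⁹/6.022×10²³ = 2.303×10⁻⁵ mol.
Product: Φ × n_abs = 0.863 × 2.303×10⁻⁵ = 1.987×10⁻⁵ mol.
As a count: 1.987×10⁻⁵ × 6.022×10²³ = 1.2×10¹⁹.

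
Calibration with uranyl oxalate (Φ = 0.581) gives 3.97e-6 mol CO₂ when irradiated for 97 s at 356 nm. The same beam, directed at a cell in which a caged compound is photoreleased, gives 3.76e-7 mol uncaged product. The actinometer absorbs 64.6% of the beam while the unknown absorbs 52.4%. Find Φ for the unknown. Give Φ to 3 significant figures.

Photons absorbed by the actinometer: 3.97e-6 / 0.581 = 6.833e-6 mol.
Incident flux: 6.833e-6 / 0.646 = 1.058e-5 einstein.
Absorbed by unknown: 0.524 × 1.058e-5 = 5.544e-6 mol.
Φ(unknown) = 3.76e-7 / 5.544e-6 = 0.0678.

Φ = 0.0678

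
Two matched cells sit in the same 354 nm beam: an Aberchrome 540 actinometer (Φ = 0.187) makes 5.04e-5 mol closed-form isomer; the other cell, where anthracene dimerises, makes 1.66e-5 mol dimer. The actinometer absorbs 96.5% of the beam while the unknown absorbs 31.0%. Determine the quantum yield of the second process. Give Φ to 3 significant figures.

Φ = 0.192

Photons absorbed by the actinometer: 5.04e-5 / 0.187 = 2.695e-4 mol.
Incident flux: 2.695e-4 / 0.965 = 2.793e-4 einstein.
Absorbed by unknown: 0.310 × 2.793e-4 = 8.658e-5 mol.
Φ(unknown) = 1.66e-5 / 8.658e-5 = 0.192.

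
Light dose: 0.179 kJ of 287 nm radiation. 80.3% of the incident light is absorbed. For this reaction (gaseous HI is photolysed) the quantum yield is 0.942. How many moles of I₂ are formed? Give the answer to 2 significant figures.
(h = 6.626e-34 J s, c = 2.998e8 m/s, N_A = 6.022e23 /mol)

Photon energy at 287 nm: hc/λ = (6.626e-34)(2.998e8)/(287e-9) = 6.922e-19 J.
Incident energy: 0.179 kJ = 179 J.
Photons incident: 179 / 6.922e-19 = 2.586e20, i.e. 2.586e20/6.022e23 = 4.294e-4 mol.
Photons absorbed: 0.803 × 4.294e-4 = 3.448e-4 mol.
Product: Φ × n_abs = 0.942 × 3.448e-4 = 3.248e-4 mol.

3.2e-4 mol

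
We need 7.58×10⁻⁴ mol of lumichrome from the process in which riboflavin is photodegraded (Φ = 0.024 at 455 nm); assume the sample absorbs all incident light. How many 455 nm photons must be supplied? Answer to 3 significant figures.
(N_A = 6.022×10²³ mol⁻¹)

1.90×10²² photons

Photons that must be absorbed: 7.58×10⁻⁴ / 0.024 = 0.03158 mol.
Photon count: 0.03158 × 6.022×10²³ = 1.90×10²².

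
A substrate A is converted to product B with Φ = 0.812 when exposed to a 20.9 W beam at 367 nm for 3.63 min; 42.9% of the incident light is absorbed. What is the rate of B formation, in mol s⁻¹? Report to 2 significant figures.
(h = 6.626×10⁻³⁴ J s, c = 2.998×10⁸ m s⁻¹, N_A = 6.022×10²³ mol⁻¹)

2.2×10⁻⁵ mol s⁻¹

Photon energy at 367 nm: hc/λ = (6.626×10⁻³⁴)(2.998×10⁸)/(367×10⁻⁹) = 5.413×10⁻¹⁹ J.
Energy delivered: (20.9 W)(217.8 s) = 4552 J.
Photons incident: 4552 / 5.413×10⁻¹⁹ = 8.409×10²¹, i.e. 8.409×10²¹/6.022×10²³ = 0.01396 mol.
Photons absorbed: 0.429 × 0.01396 = 0.005989 mol.
Product formed: 0.812 × 0.005989 = 0.004863 mol.
Rate: 0.004863 / 217.8 s = 2.2×10⁻⁵ mol s⁻¹.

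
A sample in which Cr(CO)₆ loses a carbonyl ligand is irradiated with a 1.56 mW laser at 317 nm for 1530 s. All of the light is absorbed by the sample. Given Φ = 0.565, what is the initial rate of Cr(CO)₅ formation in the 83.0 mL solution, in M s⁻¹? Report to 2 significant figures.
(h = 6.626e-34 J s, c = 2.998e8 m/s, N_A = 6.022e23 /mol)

Photon energy at 317 nm: hc/λ = (6.626e-34)(2.998e8)/(317e-9) = 6.266e-19 J.
Energy delivered: (1.56 mW)(1530 s) = 2.387 J.
Photons incident: 2.387 / 6.266e-19 = 3.809e18, i.e. 3.809e18/6.022e23 = 6.325e-6 mol.
Product formed: 0.565 × 6.325e-6 = 3.574e-6 mol.
Rate: 3.574e-6 mol / (1530 s × 0.083 L) = 2.8e-8 M s⁻¹.

2.8e-8 M s⁻¹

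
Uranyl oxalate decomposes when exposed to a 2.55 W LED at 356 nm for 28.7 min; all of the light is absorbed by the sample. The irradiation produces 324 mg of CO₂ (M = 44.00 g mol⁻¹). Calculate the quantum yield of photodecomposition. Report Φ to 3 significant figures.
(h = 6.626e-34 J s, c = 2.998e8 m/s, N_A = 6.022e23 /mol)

Product: 324 mg / 44.00 g mol⁻¹ = 0.007364 mol.
Photon energy at 356 nm: hc/λ = (6.626e-34)(2.998e8)/(356e-9) = 5.580e-19 J.
Energy delivered: (2.55 W)(1722 s) = 4391 J.
Photons incident: 4391 / 5.580e-19 = 7.869e21, i.e. 7.869e21/6.022e23 = 0.01307 mol.
Φ = 0.007364 mol / 0.01307 mol photons = 0.563.

Φ = 0.563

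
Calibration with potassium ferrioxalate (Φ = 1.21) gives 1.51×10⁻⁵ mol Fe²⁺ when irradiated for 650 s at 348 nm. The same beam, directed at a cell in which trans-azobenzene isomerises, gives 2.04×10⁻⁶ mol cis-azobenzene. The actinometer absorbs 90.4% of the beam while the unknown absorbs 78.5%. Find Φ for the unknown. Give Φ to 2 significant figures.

Photons absorbed by the actinometer: 1.51×10⁻⁵ / 1.21 = 1.248×10⁻⁵ mol.
Incident flux: 1.248×10⁻⁵ / 0.904 = 1.381×10⁻⁵ einstein.
Absorbed by unknown: 0.785 × 1.381×10⁻⁵ = 1.084×10⁻⁵ mol.
Φ(unknown) = 2.04×10⁻⁶ / 1.084×10⁻⁵ = 0.19.

Φ = 0.19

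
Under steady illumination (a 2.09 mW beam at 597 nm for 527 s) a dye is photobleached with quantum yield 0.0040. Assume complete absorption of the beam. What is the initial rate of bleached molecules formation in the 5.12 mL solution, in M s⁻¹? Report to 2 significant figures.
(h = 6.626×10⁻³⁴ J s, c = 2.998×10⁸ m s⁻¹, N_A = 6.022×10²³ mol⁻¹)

8.1×10⁻⁹ M s⁻¹

Photon energy at 597 nm: hc/λ = (6.626×10⁻³⁴)(2.998×10⁸)/(597×10⁻⁹) = 3.327×10⁻¹⁹ J.
Energy delivered: (2.09 mW)(527 s) = 1.101 J.
Photons incident: 1.101 / 3.327×10⁻¹⁹ = 3.309×10¹⁸, i.e. 3.309×10¹⁸/6.022×10²³ = 5.495×10⁻⁶ mol.
Product formed: 0.0040 × 5.495×10⁻⁶ = 2.198×10⁻⁸ mol.
Rate: 2.198×10⁻⁸ mol / (527 s × 0.00512 L) = 8.1×10⁻⁹ M s⁻¹.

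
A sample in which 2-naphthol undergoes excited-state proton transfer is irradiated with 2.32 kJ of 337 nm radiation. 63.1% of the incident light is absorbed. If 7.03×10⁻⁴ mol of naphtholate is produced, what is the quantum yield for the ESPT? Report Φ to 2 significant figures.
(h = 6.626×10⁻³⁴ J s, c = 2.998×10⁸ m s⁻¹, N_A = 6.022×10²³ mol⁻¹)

Photon energy at 337 nm: hc/λ = (6.626×10⁻³⁴)(2.998×10⁸)/(337×10⁻⁹) = 5.895×10⁻¹⁹ J.
Incident energy: 2.32 kJ = 2320 J.
Photons incident: 2320 / 5.895×10⁻¹⁹ = 3.936×10²¹, i.e. 3.936×10²¹/6.022×10²³ = 0.006536 mol.
Photons absorbed: 0.631 × 0.006536 = 0.004124 mol.
Φ = 7.03×10⁻⁴ mol / 0.004124 mol photons = 0.17.

Φ = 0.17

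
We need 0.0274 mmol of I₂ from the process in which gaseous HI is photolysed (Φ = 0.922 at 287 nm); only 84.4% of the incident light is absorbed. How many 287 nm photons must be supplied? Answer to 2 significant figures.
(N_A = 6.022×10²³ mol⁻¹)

2.1×10¹⁹ photons

Product: 0.0274 mmol = 2.74×10⁻⁵ mol.
Photons that must be absorbed: 2.74×10⁻⁵ / 0.922 = 2.972×10⁻⁵ mol.
Incident photons needed: 2.972×10⁻⁵ / 0.844 = 3.521×10⁻⁵ mol.
Photon count: 3.521×10⁻⁵ × 6.022×10²³ = 2.1×10¹⁹.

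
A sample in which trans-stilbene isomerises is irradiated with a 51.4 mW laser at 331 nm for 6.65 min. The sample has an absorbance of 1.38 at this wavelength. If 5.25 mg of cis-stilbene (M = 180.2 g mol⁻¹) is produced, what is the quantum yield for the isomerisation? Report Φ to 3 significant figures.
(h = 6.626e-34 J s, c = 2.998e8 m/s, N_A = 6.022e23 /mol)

Φ = 0.536

Product: 5.25 mg / 180.2 g mol⁻¹ = 2.913e-5 mol.
Photon energy at 331 nm: hc/λ = (6.626e-34)(2.998e8)/(331e-9) = 6.001e-19 J.
Energy delivered: (51.4 mW)(399 s) = 20.51 J.
Photons incident: 20.51 / 6.001e-19 = 3.418e19, i.e. 3.418e19/6.022e23 = 5.676e-5 mol.
Fraction absorbed: 1 − 10^(−1.38) = 0.9583.
Photons absorbed: 0.9583 × 5.676e-5 = 5.439e-5 mol.
Φ = 2.913e-5 mol / 5.439e-5 mol photons = 0.536.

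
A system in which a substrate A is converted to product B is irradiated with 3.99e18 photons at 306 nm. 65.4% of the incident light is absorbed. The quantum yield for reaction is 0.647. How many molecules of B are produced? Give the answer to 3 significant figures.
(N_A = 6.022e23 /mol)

Moles of photons: 3.99e18 / 6.022e23 = 6.626e-6 mol.
Photons absorbed: 0.654 × 6.626e-6 = 4.333e-6 mol.
Product: Φ × n_abs = 0.647 × 4.333e-6 = 2.803e-6 mol.
As a count: 2.803e-6 × 6.022e23 = 1.69e18.

1.69e18 molecules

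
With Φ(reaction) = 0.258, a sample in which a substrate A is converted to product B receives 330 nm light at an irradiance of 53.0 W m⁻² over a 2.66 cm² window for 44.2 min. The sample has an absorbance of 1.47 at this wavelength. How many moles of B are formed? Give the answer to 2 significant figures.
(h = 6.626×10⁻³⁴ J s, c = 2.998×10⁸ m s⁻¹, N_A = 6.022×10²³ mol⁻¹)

Photon energy at 330 nm: hc/λ = (6.626×10⁻³⁴)(2.998×10⁸)/(330×10⁻⁹) = 6.020×10⁻¹⁹ J.
Energy delivered: (53.0 W m⁻²)(2.66×10⁻⁴ m²)(2652 s) = 37.39 J.
Photons incident: 37.39 / 6.020×10⁻¹⁹ = 6.211×10¹⁹, i.e. 6.211×10¹⁹/6.022×10²³ = 1.031×10⁻⁴ mol.
Fraction absorbed: 1 − 10^(−1.47) = 0.9661.
Photons absorbed: 0.9661 × 1.031×10⁻⁴ = 9.960×10⁻⁵ mol.
Product: Φ × n_abs = 0.258 × 9.960×10⁻⁵ = 2.570×10⁻⁵ mol.

2.6×10⁻⁵ mol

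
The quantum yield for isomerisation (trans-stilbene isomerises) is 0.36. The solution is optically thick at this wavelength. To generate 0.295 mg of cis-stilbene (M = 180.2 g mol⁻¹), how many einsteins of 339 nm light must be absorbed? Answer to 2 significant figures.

Product: 0.295 mg / 180.2 g mol⁻¹ = 1.637×10⁻⁶ mol.
Photons that must be absorbed: 1.637×10⁻⁶ / 0.36 = 4.547×10⁻⁶ mol.

4.5×10⁻⁶ einstein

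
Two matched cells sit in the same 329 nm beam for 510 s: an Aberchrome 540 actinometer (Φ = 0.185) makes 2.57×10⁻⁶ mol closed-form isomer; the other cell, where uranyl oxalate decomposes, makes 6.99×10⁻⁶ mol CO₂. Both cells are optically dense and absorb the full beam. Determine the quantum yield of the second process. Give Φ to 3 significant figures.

Φ = 0.503

Photons absorbed by the actinometer: 2.57×10⁻⁶ / 0.185 = 1.389×10⁻⁵ mol.
Φ(unknown) = 6.99×10⁻⁶ / 1.389×10⁻⁵ = 0.503.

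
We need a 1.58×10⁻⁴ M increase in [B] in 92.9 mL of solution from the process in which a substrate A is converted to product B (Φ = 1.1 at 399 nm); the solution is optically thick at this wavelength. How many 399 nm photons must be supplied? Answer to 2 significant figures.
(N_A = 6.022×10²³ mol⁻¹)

Product: (1.58×10⁻⁴ M)(0.0929 L) = 1.468×10⁻⁵ mol.
Photons that must be absorbed: 1.468×10⁻⁵ / 1.1 = 1.335×10⁻⁵ mol.
Photon count: 1.335×10⁻⁵ × 6.022×10²³ = 8.0×10¹⁸.

8.0×10¹⁸ photons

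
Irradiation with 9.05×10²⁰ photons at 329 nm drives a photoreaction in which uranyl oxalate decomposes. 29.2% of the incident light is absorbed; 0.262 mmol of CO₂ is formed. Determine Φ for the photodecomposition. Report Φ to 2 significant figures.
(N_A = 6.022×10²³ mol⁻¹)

Φ = 0.60

Product: 0.262 mmol = 2.62×10⁻⁴ mol.
Moles of photons: 9.05×10²⁰ / 6.022×10²³ = 0.001503 mol.
Photons absorbed: 0.292 × 0.001503 = 4.389×10⁻⁴ mol.
Φ = 2.62×10⁻⁴ mol / 4.389×10⁻⁴ mol photons = 0.60.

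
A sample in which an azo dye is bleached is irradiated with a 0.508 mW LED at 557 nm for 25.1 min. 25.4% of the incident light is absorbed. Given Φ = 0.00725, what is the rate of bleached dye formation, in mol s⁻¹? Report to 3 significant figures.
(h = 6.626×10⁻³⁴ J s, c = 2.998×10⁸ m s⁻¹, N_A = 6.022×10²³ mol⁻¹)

4.36×10⁻¹² mol s⁻¹

Photon energy at 557 nm: hc/λ = (6.626×10⁻³⁴)(2.998×10⁸)/(557×10⁻⁹) = 3.566×10⁻¹⁹ J.
Energy delivered: (0.508 mW)(1506 s) = 0.7650 J.
Photons incident: 0.7650 / 3.566×10⁻¹⁹ = 2.145×10¹⁸, i.e. 2.145×10¹⁸/6.022×10²³ = 3.562×10⁻⁶ mol.
Photons absorbed: 0.254 × 3.562×10⁻⁶ = 9.047×10⁻⁷ mol.
Product formed: 0.00725 × 9.047×10⁻⁷ = 6.559×10⁻⁹ mol.
Rate: 6.559×10⁻⁹ / 1506 s = 4.36×10⁻¹² mol s⁻¹.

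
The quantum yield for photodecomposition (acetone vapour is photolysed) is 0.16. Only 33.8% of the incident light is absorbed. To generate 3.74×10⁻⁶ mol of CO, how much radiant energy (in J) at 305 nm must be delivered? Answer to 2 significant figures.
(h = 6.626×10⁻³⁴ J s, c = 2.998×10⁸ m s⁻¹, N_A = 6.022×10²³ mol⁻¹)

Photons that must be absorbed: 3.74×10⁻⁶ / 0.16 = 2.338×10⁻⁵ mol.
Incident photons needed: 2.338×10⁻⁵ / 0.338 = 6.917×10⁻⁵ mol.
Photon energy: hc/λ = 6.513×10⁻¹⁹ J; per mole, 3.922×10⁵ J mol⁻¹.
Energy required: 6.917×10⁻⁵ × 3.922×10⁵ = 27 J.

27 J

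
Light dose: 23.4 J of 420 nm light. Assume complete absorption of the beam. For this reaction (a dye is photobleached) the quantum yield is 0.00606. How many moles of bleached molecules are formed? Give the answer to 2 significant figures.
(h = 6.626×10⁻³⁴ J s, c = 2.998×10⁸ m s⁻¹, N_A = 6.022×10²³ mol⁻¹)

Photon energy at 420 nm: hc/λ = (6.626×10⁻³⁴)(2.998×10⁸)/(420×10⁻⁹) = 4.730×10⁻¹⁹ J.
Photons incident: 23.4 / 4.730×10⁻¹⁹ = 4.947×10¹⁹, i.e. 4.947×10¹⁹/6.022×10²³ = 8.215×10⁻⁵ mol.
Product: Φ × n_abs = 0.00606 × 8.215×10⁻⁵ = 4.978×10⁻⁷ mol.

5.0×10⁻⁷ mol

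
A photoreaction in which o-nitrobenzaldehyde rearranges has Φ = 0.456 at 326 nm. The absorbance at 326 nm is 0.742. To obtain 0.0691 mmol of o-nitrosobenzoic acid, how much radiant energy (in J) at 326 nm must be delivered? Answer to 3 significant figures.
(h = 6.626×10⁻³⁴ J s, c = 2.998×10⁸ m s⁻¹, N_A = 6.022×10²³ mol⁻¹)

Product: 0.0691 mmol = 6.91×10⁻⁵ mol.
Photons that must be absorbed: 6.91×10⁻⁵ / 0.456 = 1.515×10⁻⁴ mol.
Fraction absorbed: 1 − 10^(−0.742) = 0.8189.
Incident photons needed: 1.515×10⁻⁴ / 0.8189 = 1.850×10⁻⁴ mol.
Photon energy: hc/λ = 6.093×10⁻¹⁹ J; per mole, 3.669×10⁵ J mol⁻¹.
Energy required: 1.850×10⁻⁴ × 3.669×10⁵ = 67.9 J.

67.9 J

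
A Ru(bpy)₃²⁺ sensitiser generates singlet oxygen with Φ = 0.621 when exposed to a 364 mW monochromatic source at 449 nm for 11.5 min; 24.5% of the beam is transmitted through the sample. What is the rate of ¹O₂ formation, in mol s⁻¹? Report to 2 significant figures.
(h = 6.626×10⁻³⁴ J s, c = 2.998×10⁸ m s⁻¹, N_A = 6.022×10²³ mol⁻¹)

Photon energy at 449 nm: hc/λ = (6.626×10⁻³⁴)(2.998×10⁸)/(449×10⁻⁹) = 4.424×10⁻¹⁹ J.
Energy delivered: (364 mW)(690 s) = 251.2 J.
Photons incident: 251.2 / 4.424×10⁻¹⁹ = 5.678×10²⁰, i.e. 5.678×10²⁰/6.022×10²³ = 9.429×10⁻⁴ mol.
Fraction absorbed: 1 − 24.5/100 = 0.7550.
Photons absorbed: 0.7550 × 9.429×10⁻⁴ = 7.119×10⁻⁴ mol.
Product formed: 0.621 × 7.119×10⁻⁴ = 4.421×10⁻⁴ mol.
Rate: 4.421×10⁻⁴ / 690 s = 6.4×10⁻⁷ mol s⁻¹.

6.4×10⁻⁷ mol s⁻¹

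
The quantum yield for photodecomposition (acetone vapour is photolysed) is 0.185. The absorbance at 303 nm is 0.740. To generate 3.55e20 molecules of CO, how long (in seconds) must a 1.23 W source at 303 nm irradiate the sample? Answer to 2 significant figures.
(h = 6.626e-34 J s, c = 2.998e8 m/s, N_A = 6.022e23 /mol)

t ≈ 1300 s

Product: 3.55e20 / 6.022e23 = 5.895e-4 mol.
Photons that must be absorbed: 5.895e-4 / 0.185 = 0.003186 mol.
Fraction absorbed: 1 − 10^(−0.740) = 0.8180.
Incident photons needed: 0.003186 / 0.8180 = 0.003895 mol.
Photon energy: hc/λ = 6.556e-19 J; per mole, 3.948e5 J mol⁻¹.
Energy required: 0.003895 × 3.948e5 = 1538 J.
Time: 1538 J / 1.23 W = 1300 s.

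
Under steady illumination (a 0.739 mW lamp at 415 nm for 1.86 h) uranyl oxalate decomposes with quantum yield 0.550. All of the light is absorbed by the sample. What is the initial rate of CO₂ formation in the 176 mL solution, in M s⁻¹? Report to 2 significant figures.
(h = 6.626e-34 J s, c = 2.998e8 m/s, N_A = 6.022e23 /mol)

8.0e-9 M s⁻¹

Photon energy at 415 nm: hc/λ = (6.626e-34)(2.998e8)/(415e-9) = 4.787e-19 J.
Energy delivered: (0.739 mW)(6696 s) = 4.948 J.
Photons incident: 4.948 / 4.787e-19 = 1.034e19, i.e. 1.034e19/6.022e23 = 1.717e-5 mol.
Product formed: 0.550 × 1.717e-5 = 9.444e-6 mol.
Rate: 9.444e-6 mol / (6696 s × 0.176 L) = 8.0e-9 M s⁻¹.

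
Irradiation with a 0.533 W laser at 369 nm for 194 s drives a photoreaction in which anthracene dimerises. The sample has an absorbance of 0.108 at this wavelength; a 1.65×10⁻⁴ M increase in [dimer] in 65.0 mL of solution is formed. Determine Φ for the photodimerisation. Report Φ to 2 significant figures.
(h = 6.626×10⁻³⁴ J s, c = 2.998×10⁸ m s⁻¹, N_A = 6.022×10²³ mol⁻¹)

Φ = 0.15

Product: (1.65×10⁻⁴ M)(0.065 L) = 1.073×10⁻⁵ mol.
Photon energy at 369 nm: hc/λ = (6.626×10⁻³⁴)(2.998×10⁸)/(369×10⁻⁹) = 5.383×10⁻¹⁹ J.
Energy delivered: (0.533 W)(194 s) = 103.4 J.
Photons incident: 103.4 / 5.383×10⁻¹⁹ = 1.921×10²⁰, i.e. 1.921×10²⁰/6.022×10²³ = 3.190×10⁻⁴ mol.
Fraction absorbed: 1 − 10^(−0.108) = 0.2202.
Photons absorbed: 0.2202 × 3.190×10⁻⁴ = 7.024×10⁻⁵ mol.
Φ = 1.073×10⁻⁵ mol / 7.024×10⁻⁵ mol photons = 0.15.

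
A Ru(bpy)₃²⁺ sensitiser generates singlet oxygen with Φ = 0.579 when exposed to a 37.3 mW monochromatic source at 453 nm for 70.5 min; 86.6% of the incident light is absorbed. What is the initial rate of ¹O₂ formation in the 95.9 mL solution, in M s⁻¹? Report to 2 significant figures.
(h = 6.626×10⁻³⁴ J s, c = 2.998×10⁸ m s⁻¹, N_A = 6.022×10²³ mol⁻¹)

7.4×10⁻⁷ M s⁻¹

Photon energy at 453 nm: hc/λ = (6.626×10⁻³⁴)(2.998×10⁸)/(453×10⁻⁹) = 4.385×10⁻¹⁹ J.
Energy delivered: (37.3 mW)(4230 s) = 157.8 J.
Photons incident: 157.8 / 4.385×10⁻¹⁹ = 3.599×10²⁰, i.e. 3.599×10²⁰/6.022×10²³ = 5.976×10⁻⁴ mol.
Photons absorbed: 0.866 × 5.976×10⁻⁴ = 5.175×10⁻⁴ mol.
Product formed: 0.579 × 5.175×10⁻⁴ = 2.996×10⁻⁴ mol.
Rate: 2.996×10⁻⁴ mol / (4230 s × 0.0959 L) = 7.4×10⁻⁷ M s⁻¹.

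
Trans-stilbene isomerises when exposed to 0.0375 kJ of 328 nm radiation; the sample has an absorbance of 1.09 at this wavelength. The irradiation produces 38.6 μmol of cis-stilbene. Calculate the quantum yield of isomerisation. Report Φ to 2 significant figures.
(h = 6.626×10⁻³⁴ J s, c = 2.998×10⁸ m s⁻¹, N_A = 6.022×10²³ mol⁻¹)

Product: 38.6 μmol = 3.86×10⁻⁵ mol.
Photon energy at 328 nm: hc/λ = (6.626×10⁻³⁴)(2.998×10⁸)/(328×10⁻⁹) = 6.056×10⁻¹⁹ J.
Incident energy: 0.0375 kJ = 37.5 J.
Photons incident: 37.5 / 6.056×10⁻¹⁹ = 6.192×10¹⁹, i.e. 6.192×10¹⁹/6.022×10²³ = 1.028×10⁻⁴ mol.
Fraction absorbed: 1 − 10^(−1.09) = 0.9187.
Photons absorbed: 0.9187 × 1.028×10⁻⁴ = 9.444×10⁻⁵ mol.
Φ = 3.86×10⁻⁵ mol / 9.444×10⁻⁵ mol photons = 0.41.

Φ = 0.41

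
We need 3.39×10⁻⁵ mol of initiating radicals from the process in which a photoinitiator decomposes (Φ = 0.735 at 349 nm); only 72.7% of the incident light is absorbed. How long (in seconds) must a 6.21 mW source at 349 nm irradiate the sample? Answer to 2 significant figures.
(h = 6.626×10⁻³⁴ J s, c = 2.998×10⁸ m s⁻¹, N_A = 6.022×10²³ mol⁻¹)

Photons that must be absorbed: 3.39×10⁻⁵ / 0.735 = 4.612×10⁻⁵ mol.
Incident photons needed: 4.612×10⁻⁵ / 0.727 = 6.344×10⁻⁵ mol.
Photon energy: hc/λ = 5.692×10⁻¹⁹ J; per mole, 3.428×10⁵ J mol⁻¹.
Energy required: 6.344×10⁻⁵ × 3.428×10⁵ = 21.75 J.
Time: 21.75 J / 0.00621 W = 3500 s.

t ≈ 3500 s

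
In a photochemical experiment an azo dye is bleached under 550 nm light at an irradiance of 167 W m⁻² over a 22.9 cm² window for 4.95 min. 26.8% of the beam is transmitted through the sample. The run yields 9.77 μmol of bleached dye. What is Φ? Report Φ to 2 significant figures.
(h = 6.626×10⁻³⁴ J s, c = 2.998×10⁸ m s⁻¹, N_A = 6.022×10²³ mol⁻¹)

Product: 9.77 μmol = 9.77×10⁻⁶ mol.
Photon energy at 550 nm: hc/λ = (6.626×10⁻³⁴)(2.998×10⁸)/(550×10⁻⁹) = 3.612×10⁻¹⁹ J.
Energy delivered: (167 W m⁻²)(22.9×10⁻⁴ m²)(297 s) = 113.6 J.
Photons incident: 113.6 / 3.612×10⁻¹⁹ = 3.145×10²⁰, i.e. 3.145×10²⁰/6.022×10²³ = 5.223×10⁻⁴ mol.
Fraction absorbed: 1 − 26.8/100 = 0.7320.
Photons absorbed: 0.7320 × 5.223×10⁻⁴ = 3.823×10⁻⁴ mol.
Φ = 9.77×10⁻⁶ mol / 3.823×10⁻⁴ mol photons = 0.026.

Φ = 0.026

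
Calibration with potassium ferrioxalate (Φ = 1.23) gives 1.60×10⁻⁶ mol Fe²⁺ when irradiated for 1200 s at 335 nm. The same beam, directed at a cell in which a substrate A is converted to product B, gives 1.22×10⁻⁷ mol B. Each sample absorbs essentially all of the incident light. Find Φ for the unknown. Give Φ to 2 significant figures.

Photons absorbed by the actinometer: 1.60×10⁻⁶ / 1.23 = 1.301×10⁻⁶ mol.
Φ(unknown) = 1.22×10⁻⁷ / 1.301×10⁻⁶ = 0.094.

Φ = 0.094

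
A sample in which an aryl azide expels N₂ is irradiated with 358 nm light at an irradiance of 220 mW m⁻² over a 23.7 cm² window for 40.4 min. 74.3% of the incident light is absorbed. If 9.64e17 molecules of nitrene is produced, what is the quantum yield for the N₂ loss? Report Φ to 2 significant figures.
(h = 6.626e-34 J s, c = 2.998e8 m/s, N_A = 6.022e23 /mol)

Φ = 0.57

Product: 9.64e17 / 6.022e23 = 1.601e-6 mol.
Photon energy at 358 nm: hc/λ = (6.626e-34)(2.998e8)/(358e-9) = 5.549e-19 J.
Energy delivered: (220 mW m⁻²)(23.7e-4 m²)(2424 s) = 1.264 J.
Photons incident: 1.264 / 5.549e-19 = 2.278e18, i.e. 2.278e18/6.022e23 = 3.783e-6 mol.
Photons absorbed: 0.743 × 3.783e-6 = 2.811e-6 mol.
Φ = 1.601e-6 mol / 2.811e-6 mol photons = 0.57.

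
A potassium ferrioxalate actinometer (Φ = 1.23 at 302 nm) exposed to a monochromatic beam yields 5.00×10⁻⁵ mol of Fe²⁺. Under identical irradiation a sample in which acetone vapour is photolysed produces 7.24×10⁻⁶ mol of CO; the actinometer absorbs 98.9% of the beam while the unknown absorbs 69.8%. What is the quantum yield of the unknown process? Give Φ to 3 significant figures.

Φ = 0.252

Photons absorbed by the actinometer: 5.00×10⁻⁵ / 1.23 = 4.065×10⁻⁵ mol.
Incident flux: 4.065×10⁻⁵ / 0.989 = 4.110×10⁻⁵ einstein.
Absorbed by unknown: 0.698 × 4.110×10⁻⁵ = 2.869×10⁻⁵ mol.
Φ(unknown) = 7.24×10⁻⁶ / 2.869×10⁻⁵ = 0.252.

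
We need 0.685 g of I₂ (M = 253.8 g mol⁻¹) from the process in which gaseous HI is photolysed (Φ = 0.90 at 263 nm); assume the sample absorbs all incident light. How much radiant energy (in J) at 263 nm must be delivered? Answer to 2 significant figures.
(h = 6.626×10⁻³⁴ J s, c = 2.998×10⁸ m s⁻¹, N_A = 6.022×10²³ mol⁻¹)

1400 J

Product: 0.685 g / 253.8 g mol⁻¹ = 0.002699 mol.
Photons that must be absorbed: 0.002699 / 0.90 = 0.002999 mol.
Photon energy: hc/λ = 7.553×10⁻¹⁹ J; per mole, 4.548×10⁵ J mol⁻¹.
Energy required: 0.002999 × 4.548×10⁵ = 1400 J.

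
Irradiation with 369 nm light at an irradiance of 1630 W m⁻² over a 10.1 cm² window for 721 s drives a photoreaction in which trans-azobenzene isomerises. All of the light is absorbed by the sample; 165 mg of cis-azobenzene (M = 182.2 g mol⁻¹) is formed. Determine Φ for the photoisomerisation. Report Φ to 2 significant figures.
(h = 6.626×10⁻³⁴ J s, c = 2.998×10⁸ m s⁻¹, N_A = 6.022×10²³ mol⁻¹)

Φ = 0.25

Product: 165 mg / 182.2 g mol⁻¹ = 9.056×10⁻⁴ mol.
Photon energy at 369 nm: hc/λ = (6.626×10⁻³⁴)(2.998×10⁸)/(369×10⁻⁹) = 5.383×10⁻¹⁹ J.
Energy delivered: (1630 W m⁻²)(10.1×10⁻⁴ m²)(721 s) = 1187 J.
Photons incident: 1187 / 5.383×10⁻¹⁹ = 2.205×10²¹, i.e. 2.205×10²¹/6.022×10²³ = 0.003662 mol.
Φ = 9.056×10⁻⁴ mol / 0.003662 mol photons = 0.25.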